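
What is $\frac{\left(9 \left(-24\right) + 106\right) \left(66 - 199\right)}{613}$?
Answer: $\frac{14630}{613} \approx 23.866$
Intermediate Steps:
$\frac{\left(9 \left(-24\right) + 106\right) \left(66 - 199\right)}{613} = \left(-216 + 106\right) \left(-133\right) \frac{1}{613} = \left(-110\right) \left(-133\right) \frac{1}{613} = 14630 \cdot \frac{1}{613} = \frac{14630}{613}$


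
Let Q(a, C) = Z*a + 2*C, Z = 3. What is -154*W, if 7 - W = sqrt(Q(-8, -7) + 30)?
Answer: -1078 + 308*I*sqrt(2) ≈ -1078.0 + 435.58*I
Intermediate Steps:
Q(a, C) = 2*C + 3*a (Q(a, C) = 3*a + 2*C = 2*C + 3*a)
W = 7 - 2*I*sqrt(2) (W = 7 - sqrt((2*(-7) + 3*(-8)) + 30) = 7 - sqrt((-14 - 24) + 30) = 7 - sqrt(-38 + 30) = 7 - sqrt(-8) = 7 - 2*I*sqrt(2) ≈ 7.0 - 2.8284*I)
-154*W = -154*(7 - 2*I*sqrt(2)) = -1078 + 308*I*sqrt(2)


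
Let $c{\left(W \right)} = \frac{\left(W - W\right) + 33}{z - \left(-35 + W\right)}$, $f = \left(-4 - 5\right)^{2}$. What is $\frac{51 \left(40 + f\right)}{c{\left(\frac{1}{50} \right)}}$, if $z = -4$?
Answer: $\frac{289663}{50} \approx 5793.3$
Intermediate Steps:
$f = 81$ ($f = \left(-9\right)^{2} = 81$)
$c{\left(W \right)} = \frac{33}{31 - W}$ ($c{\left(W \right)} = \frac{\left(W - W\right) + 33}{-4 - \left(-35 + W\right)} = \frac{0 + 33}{31 - W} = \frac{33}{31 - W}$)
$\frac{51 \left(40 + f\right)}{c{\left(\frac{1}{50} \right)}} = \frac{51 \left(40 + 81\right)}{\left(-33\right) \frac{1}{-31 + \frac{1}{50}}} = \frac{51 \cdot 121}{\left(-33\right) \frac{1}{-31 + \frac{1}{50}}} = \frac{6171}{\left(-33\right) \frac{1}{- \frac{1549}{50}}} = \frac{6171}{\left(-33\right) \left(- \frac{50}{1549}\right)} = \frac{6171}{\frac{1650}{1549}} = 6171 \cdot \frac{1549}{1650} = \frac{289663}{50}$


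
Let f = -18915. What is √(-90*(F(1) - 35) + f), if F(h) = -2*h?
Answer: I*√15585 ≈ 124.84*I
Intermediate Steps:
√(-90*(F(1) - 35) + f) = √(-90*(-2*1 - 35) - 18915) = √(-90*(-2 - 35) - 18915) = √(-90*(-37) - 18915) = √(3330 - 18915) = √(-15585) = I*√15585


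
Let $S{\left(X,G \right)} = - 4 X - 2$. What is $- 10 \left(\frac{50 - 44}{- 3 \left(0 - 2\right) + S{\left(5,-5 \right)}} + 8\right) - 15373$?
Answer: $- \frac{61797}{4} \approx -15449.0$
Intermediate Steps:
$S{\left(X,G \right)} = -2 - 4 X$
$- 10 \left(\frac{50 - 44}{- 3 \left(0 - 2\right) + S{\left(5,-5 \right)}} + 8\right) - 15373 = - 10 \left(\frac{50 - 44}{- 3 \left(0 - 2\right) - 22} + 8\right) - 15373 = - 10 \left(\frac{6}{\left(-3\right) \left(-2\right) - 22} + 8\right) - 15373 = - 10 \left(\frac{6}{6 - 22} + 8\right) - 15373 = - 10 \left(\frac{6}{-16} + 8\right) - 15373 = - 10 \left(6 \left(- \frac{1}{16}\right) + 8\right) - 15373 = - 10 \left(- \frac{3}{8} + 8\right) - 15373 = \left(-10\right) \frac{61}{8} - 15373 = - \frac{305}{4} - 15373 = - \frac{61797}{4}$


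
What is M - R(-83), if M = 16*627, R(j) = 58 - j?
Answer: 9891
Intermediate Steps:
M = 10032
M - R(-83) = 10032 - (58 - 1*(-83)) = 10032 - (58 + 83) = 10032 - 1*141 = 10032 - 141 = 9891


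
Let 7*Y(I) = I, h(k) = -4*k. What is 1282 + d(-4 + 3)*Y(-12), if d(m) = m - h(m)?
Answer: 9034/7 ≈ 1290.6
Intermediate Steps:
Y(I) = I/7
d(m) = 5*m (d(m) = m - (-4)*m = m + 4*m = 5*m)
1282 + d(-4 + 3)*Y(-12) = 1282 + (5*(-4 + 3))*((⅐)*(-12)) = 1282 + (5*(-1))*(-12/7) = 1282 - 5*(-12/7) = 1282 + 60/7 = 9034/7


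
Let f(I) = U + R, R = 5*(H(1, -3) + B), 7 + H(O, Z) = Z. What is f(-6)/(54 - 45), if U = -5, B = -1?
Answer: -20/3 ≈ -6.6667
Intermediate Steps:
H(O, Z) = -7 + Z
R = -55 (R = 5*((-7 - 3) - 1) = 5*(-10 - 1) = 5*(-11) = -55)
f(I) = -60 (f(I) = -5 - 55 = -60)
f(-6)/(54 - 45) = -60/(54 - 45) = -60/9 = -60*⅑ = -20/3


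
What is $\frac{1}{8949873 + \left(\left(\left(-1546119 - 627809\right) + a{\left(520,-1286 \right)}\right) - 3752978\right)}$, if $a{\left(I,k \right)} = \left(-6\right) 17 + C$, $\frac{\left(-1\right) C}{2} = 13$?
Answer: $\frac{1}{3022839} \approx 3.3082 \cdot 10^{-7}$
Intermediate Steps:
$C = -26$ ($C = \left(-2\right) 13 = -26$)
$a{\left(I,k \right)} = -128$ ($a{\left(I,k \right)} = \left(-6\right) 17 - 26 = -102 - 26 = -128$)
$\frac{1}{8949873 + \left(\left(\left(-1546119 - 627809\right) + a{\left(520,-1286 \right)}\right) - 3752978\right)} = \frac{1}{8949873 - 5927034} = \frac{1}{3022839}$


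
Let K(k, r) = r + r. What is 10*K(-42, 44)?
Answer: 880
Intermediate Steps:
K(k, r) = 2*r
10*K(-42, 44) = 10*(2*44) = 10*88 = 880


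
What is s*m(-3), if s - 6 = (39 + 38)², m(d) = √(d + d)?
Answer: 5935*I*√6 ≈ 14538.0*I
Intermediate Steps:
m(d) = √2*√d (m(d) = √(2*d) = √2*√d)
s = 5935 (s = 6 + (39 + 38)² = 6 + 77² = 6 + 5929 = 5935)
s*m(-3) = 5935*(√2*√(-3)) = 5935*(√2*(I*√3)) = 5935*(I*√6) = 5935*I*√6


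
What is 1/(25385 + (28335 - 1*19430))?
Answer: 1/34290 ≈ 2.9163e-5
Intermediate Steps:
1/(25385 + (28335 - 1*19430)) = 1/(25385 + (28335 - 19430)) = 1/(25385 + 8905) = 1/34290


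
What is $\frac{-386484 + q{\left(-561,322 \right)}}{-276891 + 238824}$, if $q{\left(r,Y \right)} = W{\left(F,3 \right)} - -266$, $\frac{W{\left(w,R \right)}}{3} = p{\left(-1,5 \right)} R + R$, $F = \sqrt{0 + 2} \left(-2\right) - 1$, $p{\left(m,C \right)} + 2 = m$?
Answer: $\frac{386236}{38067} \approx 10.146$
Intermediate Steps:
$p{\left(m,C \right)} = -2 + m$
$F = -1 - 2 \sqrt{2}$ ($F = \sqrt{2} \left(-2\right) - 1 = - 2 \sqrt{2} - 1 = -1 - 2 \sqrt{2} \approx -3.8284$)
$W{\left(w,R \right)} = - 6 R$ ($W{\left(w,R \right)} = 3 \left(\left(-2 - 1\right) R + R\right) = 3 \left(- 3 R + R\right) = 3 \left(- 2 R\right) = - 6 R$)
$q{\left(r,Y \right)} = 248$ ($q{\left(r,Y \right)} = \left(-6\right) 3 - -266 = -18 + 266 = 248$)
$\frac{-386484 + q{\left(-561,322 \right)}}{-276891 + 238824} = \frac{-386484 + 248}{-276891 + 238824} = - \frac{386236}{-38067} = \left(-386236\right) \left(- \frac{1}{38067}\right) = \frac{386236}{38067}$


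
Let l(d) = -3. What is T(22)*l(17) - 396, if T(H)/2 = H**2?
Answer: -3300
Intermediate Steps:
T(H) = 2*H**2
T(22)*l(17) - 396 = (2*22**2)*(-3) - 396 = (2*484)*(-3) - 396 = 968*(-3) - 396 = -2904 - 396 = -3300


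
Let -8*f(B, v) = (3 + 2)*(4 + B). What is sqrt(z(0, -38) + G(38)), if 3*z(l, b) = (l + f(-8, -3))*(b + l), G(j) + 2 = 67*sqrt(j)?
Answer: sqrt(-303 + 603*sqrt(38))/3 ≈ 19.477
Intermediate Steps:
G(j) = -2 + 67*sqrt(j)
f(B, v) = -5/2 - 5*B/8 (f(B, v) = -(3 + 2)*(4 + B)/8 = -5*(4 + B)/8 = -(20 + 5*B)/8 = -5/2 - 5*B/8)
z(l, b) = (5/2 + l)*(b + l)/3 (z(l, b) = ((l + (-5/2 - 5/8*(-8)))*(b + l))/3 = ((l + (-5/2 + 5))*(b + l))/3 = ((l + 5/2)*(b + l))/3 = ((5/2 + l)*(b + l))/3 = (5/2 + l)*(b + l)/3)
sqrt(z(0, -38) + G(38)) = sqrt(((1/3)*0**2 + (5/6)*(-38) + (5/6)*0 + (1/3)*(-38)*0) + (-2 + 67*sqrt(38))) = sqrt(((1/3)*0 - 95/3 + 0 + 0) + (-2 + 67*sqrt(38))) = sqrt((0 - 95/3 + 0 + 0) + (-2 + 67*sqrt(38))) = sqrt(-95/3 + (-2 + 67*sqrt(38))) = sqrt(-101/3 + 67*sqrt(38))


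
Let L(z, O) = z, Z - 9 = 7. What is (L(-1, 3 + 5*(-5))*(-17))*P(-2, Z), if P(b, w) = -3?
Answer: -51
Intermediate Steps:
Z = 16 (Z = 9 + 7 = 16)
(L(-1, 3 + 5*(-5))*(-17))*P(-2, Z) = -1*(-17)*(-3) = 17*(-3) = -51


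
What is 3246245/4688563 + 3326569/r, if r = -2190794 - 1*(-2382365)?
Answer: 16218714731242/898192702473 ≈ 18.057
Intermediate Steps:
r = 191571 (r = -2190794 + 2382365 = 191571)
3246245/4688563 + 3326569/r = 3246245/4688563 + 3326569/191571 = 16218714731242/898192702473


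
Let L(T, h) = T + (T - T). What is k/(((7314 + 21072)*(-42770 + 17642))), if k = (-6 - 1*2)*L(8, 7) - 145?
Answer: 11/37541232 ≈ 2.9301e-7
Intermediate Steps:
L(T, h) = T (L(T, h) = T + 0 = T)
k = -209 (k = (-6 - 1*2)*8 - 145 = (-6 - 2)*8 - 145 = -8*8 - 145 = -64 - 145 = -209)
k/(((7314 + 21072)*(-42770 + 17642))) = -209*1/((-42770 + 17642)*(7314 + 21072)) = -209/(28386*(-25128)) = -209/(-713283408) = -209*(-1/713283408) = 11/37541232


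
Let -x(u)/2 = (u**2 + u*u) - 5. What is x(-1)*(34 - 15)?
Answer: 114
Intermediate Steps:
x(u) = 10 - 4*u**2 (x(u) = -2*((u**2 + u*u) - 5) = -2*((u**2 + u**2) - 5) = -2*(2*u**2 - 5) = -2*(-5 + 2*u**2) = 10 - 4*u**2)
x(-1)*(34 - 15) = (10 - 4*(-1)**2)*(34 - 15) = (10 - 4*1)*19 = (10 - 4)*19 = 6*19 = 114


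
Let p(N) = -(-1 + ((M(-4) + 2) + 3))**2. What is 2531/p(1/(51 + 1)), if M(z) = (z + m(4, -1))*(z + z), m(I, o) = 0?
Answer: -2531/1296 ≈ -1.9529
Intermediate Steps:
M(z) = 2*z**2 (M(z) = (z + 0)*(z + z) = z*(2*z) = 2*z**2)
p(N) = -1296 (p(N) = -(-1 + ((2*(-4)**2 + 2) + 3))**2 = -(-1 + ((2*16 + 2) + 3))**2 = -(-1 + ((32 + 2) + 3))**2 = -(-1 + (34 + 3))**2 = -(-1 + 37)**2 = -1*36**2 = -1*1296 = -1296)
2531/p(1/(51 + 1)) = 2531/(-1296) = 2531*(-1/1296) = -2531/1296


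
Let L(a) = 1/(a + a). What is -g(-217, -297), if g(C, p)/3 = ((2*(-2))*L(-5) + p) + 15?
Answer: 4224/5 ≈ 844.80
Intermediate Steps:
L(a) = 1/(2*a)
g(C, p) = 231/5 + 3*p (g(C, p) = 3*(((2*(-2))*((½)/(-5)) + p) + 15) = 3*((-2*(-1)/5 + p) + 15) = 3*((-4*(-⅒) + p) + 15) = 3*((⅖ + p) + 15) = 3*(77/5 + p) = 231/5 + 3*p)
-g(-217, -297) = -(231/5 + 3*(-297)) = -(231/5 - 891) = -1*(-4224/5) = 4224/5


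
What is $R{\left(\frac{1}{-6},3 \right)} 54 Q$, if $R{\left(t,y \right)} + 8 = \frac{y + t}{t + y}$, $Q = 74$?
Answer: $-27972$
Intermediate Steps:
$R{\left(t,y \right)} = -7$ ($R{\left(t,y \right)} = -8 + \frac{y + t}{t + y} = -8 + \frac{t + y}{t + y} = -8 + 1 = -7$)
$R{\left(\frac{1}{-6},3 \right)} 54 Q = \left(-7\right) 54 \cdot 74 = \left(-378\right) 74 = -27972$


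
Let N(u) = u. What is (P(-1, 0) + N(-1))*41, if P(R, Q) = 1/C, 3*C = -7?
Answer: -410/7 ≈ -58.571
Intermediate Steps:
C = -7/3 (C = (⅓)*(-7) = -7/3 ≈ -2.3333)
P(R, Q) = -3/7 (P(R, Q) = 1/(-7/3) = -3/7)
(P(-1, 0) + N(-1))*41 = (-3/7 - 1)*41 = -10/7*41 = -410/7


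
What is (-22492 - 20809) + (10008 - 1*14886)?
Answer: -48179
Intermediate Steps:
(-22492 - 20809) + (10008 - 1*14886) = -43301 + (10008 - 14886) = -43301 - 4878 = -48179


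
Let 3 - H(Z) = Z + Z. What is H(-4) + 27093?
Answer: 27104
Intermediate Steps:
H(Z) = 3 - 2*Z (H(Z) = 3 - (Z + Z) = 3 - 2*Z)
H(-4) + 27093 = (3 - 2*(-4)) + 27093 = (3 + 8) + 27093 = 11 + 27093 = 27104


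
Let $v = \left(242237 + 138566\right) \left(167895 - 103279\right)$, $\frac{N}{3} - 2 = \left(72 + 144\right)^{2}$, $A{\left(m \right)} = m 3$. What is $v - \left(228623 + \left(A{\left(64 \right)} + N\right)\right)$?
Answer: $24605597859$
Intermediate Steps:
$A{\left(m \right)} = 3 m$
$N = 139974$ ($N = 6 + 3 \left(72 + 144\right)^{2} = 6 + 3 \cdot 216^{2} = 6 + 3 \cdot 46656 = 6 + 139968 = 139974$)
$v = 24605966648$ ($v = 380803 \cdot 64616 = 24605966648$)
$v - \left(228623 + \left(A{\left(64 \right)} + N\right)\right) = 24605966648 - \left(228623 + \left(3 \cdot 64 + 139974\right)\right) = 24605966648 - \left(228623 + \left(192 + 139974\right)\right) = 24605966648 - \left(228623 + 140166\right) = 24605966648 - 368789 = 24605597859$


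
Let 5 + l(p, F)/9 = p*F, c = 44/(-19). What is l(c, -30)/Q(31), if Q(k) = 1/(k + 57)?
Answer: 970200/19 ≈ 51063.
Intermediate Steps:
Q(k) = 1/(57 + k)
c = -44/19 (c = 44*(-1/19) = -44/19 ≈ -2.3158)
l(p, F) = -45 + 9*F*p (l(p, F) = -45 + 9*(p*F) = -45 + 9*(F*p) = -45 + 9*F*p)
l(c, -30)/Q(31) = (-45 + 9*(-30)*(-44/19))/(1/(57 + 31)) = (-45 + 11880/19)/(1/88) = 11025/(19*(1/88)) = (11025/19)*88 = 970200/19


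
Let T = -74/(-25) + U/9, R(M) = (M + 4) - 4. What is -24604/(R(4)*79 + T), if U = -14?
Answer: -1383975/17854 ≈ -77.516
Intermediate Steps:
R(M) = M (R(M) = (4 + M) - 4 = M)
T = 316/225 (T = -74/(-25) - 14/9 = -74*(-1/25) - 14*⅑ = 74/25 - 14/9 = 316/225 ≈ 1.4044)
-24604/(R(4)*79 + T) = -24604/(4*79 + 316/225) = -24604/(316 + 316/225) = -24604/71416/225 = -24604*225/71416 = -1383975/17854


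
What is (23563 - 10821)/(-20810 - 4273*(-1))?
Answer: -554/719 ≈ -0.77051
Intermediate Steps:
(23563 - 10821)/(-20810 - 4273*(-1)) = 12742/(-20810 + 4273) = 12742/(-16537) = 12742*(-1/16537) = -554/719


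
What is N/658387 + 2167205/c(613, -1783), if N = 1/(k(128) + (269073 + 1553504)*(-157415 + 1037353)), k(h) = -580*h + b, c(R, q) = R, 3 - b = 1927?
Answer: 2288332764328580146237383/647261327162598660322 ≈ 3535.4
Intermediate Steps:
b = -1924 (b = 3 - 1*1927 = 3 - 1927 = -1924)
k(h) = -1924 - 580*h (k(h) = -580*h - 1924 = -1924 - 580*h)
N = 1/1603754684062 (N = 1/((-1924 - 580*128) + (269073 + 1553504)*(-157415 + 1037353)) = 1/((-1924 - 74240) + 1822577*879938) = 1/(-76164 + 1603754760226) = 1/1603754684062 ≈ 6.2354e-13)
N/658387 + 2167205/c(613, -1783) = (1/1603754684062)/658387 + 2167205/613 = (1/1603754684062)*(1/658387) + 2167205*(1/613) = 1/1055891235175527994 + 2167205/613 = 2288332764328580146237383/647261327162598660322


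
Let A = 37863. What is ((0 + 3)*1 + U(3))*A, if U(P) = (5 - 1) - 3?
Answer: 151452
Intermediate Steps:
U(P) = 1 (U(P) = 4 - 3 = 1)
((0 + 3)*1 + U(3))*A = ((0 + 3)*1 + 1)*37863 = (3*1 + 1)*37863 = (3 + 1)*37863 = 4*37863 = 151452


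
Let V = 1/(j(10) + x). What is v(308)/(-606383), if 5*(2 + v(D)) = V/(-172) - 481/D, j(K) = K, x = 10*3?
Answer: 6124997/1606187290400 ≈ 3.8134e-6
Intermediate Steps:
x = 30
V = 1/40 (V = 1/(10 + 30) = 1/40 ≈ 0.025000)
v(D) = -68801/34400 - 481/(5*D) (v(D) = -2 + ((1/40)/(-172) - 481/D)/5 = -2 + ((1/40)*(-1/172) - 481/D)/5 = -2 + (-1/6880 - 481/D)/5 = -2 + (-1/34400 - 481/(5*D)) = -68801/34400 - 481/(5*D))
v(308)/(-606383) = ((1/34400)*(-3309280 - 68801*308)/308)/(-606383) = ((1/34400)*(1/308)*(-3309280 - 21190708))*(-1/606383) = ((1/34400)*(1/308)*(-24499988))*(-1/606383) = -6124997/2648800*(-1/606383) = 6124997/1606187290400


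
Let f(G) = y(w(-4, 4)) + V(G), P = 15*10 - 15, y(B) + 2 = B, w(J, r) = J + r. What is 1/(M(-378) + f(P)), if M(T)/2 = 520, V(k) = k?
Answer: 1/1173 ≈ 0.00085251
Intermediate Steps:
y(B) = -2 + B
M(T) = 1040 (M(T) = 2*520 = 1040)
P = 135 (P = 150 - 15 = 135)
f(G) = -2 + G (f(G) = (-2 + (-4 + 4)) + G = (-2 + 0) + G = -2 + G)
1/(M(-378) + f(P)) = 1/(1040 + (-2 + 135)) = 1/(1040 + 133) = 1/1173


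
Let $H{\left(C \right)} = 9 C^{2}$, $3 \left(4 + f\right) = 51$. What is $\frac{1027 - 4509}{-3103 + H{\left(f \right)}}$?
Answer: $\frac{1741}{791} \approx 2.201$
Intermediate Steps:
$f = 13$ ($f = -4 + \frac{1}{3} \cdot 51 = -4 + 17 = 13$)
$\frac{1027 - 4509}{-3103 + H{\left(f \right)}} = \frac{1027 - 4509}{-3103 + 9 \cdot 13^{2}} = - \frac{3482}{-3103 + 9 \cdot 169} = - \frac{3482}{-3103 + 1521} = - \frac{3482}{-1582} = \left(-3482\right) \left(- \frac{1}{1582}\right) = \frac{1741}{791}$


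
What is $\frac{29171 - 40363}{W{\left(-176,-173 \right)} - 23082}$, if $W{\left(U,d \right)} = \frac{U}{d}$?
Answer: $\frac{968108}{1996505} \approx 0.4849$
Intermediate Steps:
$\frac{29171 - 40363}{W{\left(-176,-173 \right)} - 23082} = \frac{29171 - 40363}{- \frac{176}{-173} - 23082} = - \frac{11192}{\left(-176\right) \left(- \frac{1}{173}\right) - 23082} = - \frac{11192}{\frac{176}{173} - 23082} = - \frac{11192}{- \frac{3993010}{173}} = \left(-11192\right) \left(- \frac{173}{3993010}\right) = \frac{968108}{1996505}$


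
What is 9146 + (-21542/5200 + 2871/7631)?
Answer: 13952876823/1526200 ≈ 9142.2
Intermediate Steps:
9146 + (-21542/5200 + 2871/7631) = 9146 + (-21542*1/5200 + 2871*(1/7631)) = 9146 + (-10771/2600 + 2871/7631) = 9146 - 5748377/1526200 = 13952876823/1526200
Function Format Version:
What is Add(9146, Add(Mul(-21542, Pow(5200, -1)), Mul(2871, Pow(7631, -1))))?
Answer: Rational(13952876823, 1526200) ≈ 9142.2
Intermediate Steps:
Add(9146, Add(Mul(-21542, Pow(5200, -1)), Mul(2871, Pow(7631, -1)))) = Add(9146, Add(Mul(-21542, Rational(1, 5200)), Mul(2871, Rational(1, 7631)))) = Add(9146, Add(Rational(-10771, 2600), Rational(2871, 7631))) = Add(9146, Rational(-5748377, 1526200)) = Rational(13952876823, 1526200)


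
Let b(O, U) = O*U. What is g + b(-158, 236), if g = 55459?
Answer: 18171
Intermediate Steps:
g + b(-158, 236) = 55459 - 158*236 = 55459 - 37288 = 18171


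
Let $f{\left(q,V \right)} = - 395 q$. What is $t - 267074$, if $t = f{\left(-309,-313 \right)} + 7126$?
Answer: $-137893$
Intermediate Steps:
$t = 129181$ ($t = \left(-395\right) \left(-309\right) + 7126 = 122055 + 7126 = 129181$)
$t - 267074 = 129181 - 267074 = -137893$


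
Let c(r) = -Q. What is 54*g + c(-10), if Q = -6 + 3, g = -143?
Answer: -7719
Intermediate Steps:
Q = -3
c(r) = 3 (c(r) = -1*(-3) = 3)
54*g + c(-10) = 54*(-143) + 3 = -7722 + 3 = -7719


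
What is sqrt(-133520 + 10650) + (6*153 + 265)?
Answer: 1183 + I*sqrt(122870) ≈ 1183.0 + 350.53*I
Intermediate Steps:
sqrt(-133520 + 10650) + (6*153 + 265) = sqrt(-122870) + (918 + 265) = I*sqrt(122870) + 1183 = 1183 + I*sqrt(122870)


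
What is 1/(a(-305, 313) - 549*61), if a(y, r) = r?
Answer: -1/33176 ≈ -3.0142e-5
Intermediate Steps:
1/(a(-305, 313) - 549*61) = 1/(313 - 549*61) = 1/(313 - 33489) = 1/(-33176) = -1/33176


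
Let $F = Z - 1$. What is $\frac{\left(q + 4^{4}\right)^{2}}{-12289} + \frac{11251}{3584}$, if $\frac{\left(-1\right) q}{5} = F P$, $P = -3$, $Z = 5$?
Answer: $- \frac{219620365}{44043776} \approx -4.9864$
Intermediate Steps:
$F = 4$ ($F = 5 - 1 = 4$)
$q = 60$ ($q = - 5 \cdot 4 \left(-3\right) = \left(-5\right) \left(-12\right) = 60$)
$\frac{\left(q + 4^{4}\right)^{2}}{-12289} + \frac{11251}{3584} = \frac{\left(60 + 4^{4}\right)^{2}}{-12289} + \frac{11251}{3584} = \left(60 + 256\right)^{2} \left(- \frac{1}{12289}\right) + 11251 \cdot \frac{1}{3584} = 316^{2} \left(- \frac{1}{12289}\right) + \frac{11251}{3584} = 99856 \left(- \frac{1}{12289}\right) + \frac{11251}{3584} = - \frac{99856}{12289} + \frac{11251}{3584} = - \frac{219620365}{44043776}$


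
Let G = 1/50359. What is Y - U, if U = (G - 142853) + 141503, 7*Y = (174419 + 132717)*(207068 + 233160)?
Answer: 6809034168548415/352513 ≈ 1.9316e+10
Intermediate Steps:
G = 1/50359 ≈ 1.9857e-5
Y = 135209867008/7 (Y = ((174419 + 132717)*(207068 + 233160))/7 = (307136*440228)/7 = (⅐)*135209867008 = 135209867008/7 ≈ 1.9316e+10)
U = -67984649/50359 (U = (1/50359 - 142853) + 141503 = -7193934226/50359 + 141503 = -67984649/50359 ≈ -1350.0)
Y - U = 135209867008/7 - 1*(-67984649/50359) = 135209867008/7 + 67984649/50359 = 6809034168548415/352513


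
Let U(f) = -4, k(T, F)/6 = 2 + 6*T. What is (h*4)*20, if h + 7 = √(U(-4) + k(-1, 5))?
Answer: -560 + 160*I*√7 ≈ -560.0 + 423.32*I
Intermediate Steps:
k(T, F) = 12 + 36*T (k(T, F) = 6*(2 + 6*T) = 12 + 36*T)
h = -7 + 2*I*√7 (h = -7 + √(-4 + (12 + 36*(-1))) = -7 + √(-4 + (12 - 36)) = -7 + √(-4 - 24) = -7 + √(-28) = -7 + 2*I*√7 ≈ -7.0 + 5.2915*I)
(h*4)*20 = ((-7 + 2*I*√7)*4)*20 = (-28 + 8*I*√7)*20 = -560 + 160*I*√7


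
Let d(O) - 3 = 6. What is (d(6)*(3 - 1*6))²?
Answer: 729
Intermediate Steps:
d(O) = 9 (d(O) = 3 + 6 = 9)
(d(6)*(3 - 1*6))² = (9*(3 - 1*6))² = (9*(3 - 6))² = (9*(-3))² = (-27)² = 729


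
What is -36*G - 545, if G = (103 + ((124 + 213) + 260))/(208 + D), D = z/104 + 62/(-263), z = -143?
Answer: -289683235/434243 ≈ -667.10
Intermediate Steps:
D = -3389/2104 (D = -143/104 + 62/(-263) = -143*1/104 + 62*(-1/263) = -11/8 - 62/263 = -3389/2104 ≈ -1.6107)
G = 1472800/434243 (G = (103 + ((124 + 213) + 260))/(208 - 3389/2104) = (103 + (337 + 260))/(434243/2104) = (103 + 597)*(2104/434243) = 700*(2104/434243) = 1472800/434243 ≈ 3.3916)
-36*G - 545 = -36*1472800/434243 - 545 = -53020800/434243 - 545 = -289683235/434243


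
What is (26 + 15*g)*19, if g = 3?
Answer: 1349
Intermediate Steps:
(26 + 15*g)*19 = (26 + 15*3)*19 = (26 + 45)*19 = 71*19 = 1349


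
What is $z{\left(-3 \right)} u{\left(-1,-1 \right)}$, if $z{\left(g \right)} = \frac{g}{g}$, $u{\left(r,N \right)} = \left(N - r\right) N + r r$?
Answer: $1$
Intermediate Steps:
$u{\left(r,N \right)} = r^{2} + N \left(N - r\right)$ ($u{\left(r,N \right)} = N \left(N - r\right) + r^{2} = r^{2} + N \left(N - r\right)$)
$z{\left(g \right)} = 1$
$z{\left(-3 \right)} u{\left(-1,-1 \right)} = 1 \left(\left(-1\right)^{2} + \left(-1\right)^{2} - \left(-1\right) \left(-1\right)\right) = 1 \left(1 + 1 - 1\right) = 1 \cdot 1 = 1$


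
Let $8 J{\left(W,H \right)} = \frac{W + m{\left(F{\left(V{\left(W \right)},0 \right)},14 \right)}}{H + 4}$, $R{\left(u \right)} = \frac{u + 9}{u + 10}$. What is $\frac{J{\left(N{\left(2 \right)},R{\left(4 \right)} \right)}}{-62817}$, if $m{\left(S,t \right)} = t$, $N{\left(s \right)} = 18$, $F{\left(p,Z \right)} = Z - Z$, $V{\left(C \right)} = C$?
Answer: $- \frac{56}{4334373} \approx -1.292 \cdot 10^{-5}$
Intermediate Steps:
$F{\left(p,Z \right)} = 0$
$R{\left(u \right)} = \frac{9 + u}{10 + u}$
$J{\left(W,H \right)} = \frac{14 + W}{8 \left(4 + H\right)}$ ($J{\left(W,H \right)} = \frac{\left(W + 14\right) \frac{1}{H + 4}}{8} = \frac{\left(14 + W\right) \frac{1}{4 + H}}{8} = \frac{\frac{1}{4 + H} \left(14 + W\right)}{8} = \frac{14 + W}{8 \left(4 + H\right)}$)
$\frac{J{\left(N{\left(2 \right)},R{\left(4 \right)} \right)}}{-62817} = \frac{\frac{1}{8} \frac{1}{4 + \frac{9 + 4}{10 + 4}} \left(14 + 18\right)}{-62817} = \frac{1}{8} \frac{1}{4 + \frac{1}{14} \cdot 13} \cdot 32 \left(- \frac{1}{62817}\right) = \frac{1}{8} \frac{1}{4 + \frac{13}{14}} \cdot 32 \left(- \frac{1}{62817}\right) = \frac{1}{8} \frac{1}{\frac{69}{14}} \cdot 32 \left(- \frac{1}{62817}\right) = \frac{1}{8} \cdot \frac{14}{69} \cdot 32 \left(- \frac{1}{62817}\right) = \frac{56}{69} \left(- \frac{1}{62817}\right) = - \frac{56}{4334373}$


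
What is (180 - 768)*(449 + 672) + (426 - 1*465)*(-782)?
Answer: -628650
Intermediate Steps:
(180 - 768)*(449 + 672) + (426 - 1*465)*(-782) = -588*1121 + (426 - 465)*(-782) = -659148 - 39*(-782) = -659148 + 30498 = -628650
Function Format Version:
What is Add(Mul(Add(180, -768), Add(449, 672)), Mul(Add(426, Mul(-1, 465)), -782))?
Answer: -628650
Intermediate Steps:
Add(Mul(Add(180, -768), Add(449, 672)), Mul(Add(426, Mul(-1, 465)), -782)) = Add(Mul(-588, 1121), Mul(Add(426, -465), -782)) = Add(-659148, Mul(-39, -782)) = Add(-659148, 30498) = -628650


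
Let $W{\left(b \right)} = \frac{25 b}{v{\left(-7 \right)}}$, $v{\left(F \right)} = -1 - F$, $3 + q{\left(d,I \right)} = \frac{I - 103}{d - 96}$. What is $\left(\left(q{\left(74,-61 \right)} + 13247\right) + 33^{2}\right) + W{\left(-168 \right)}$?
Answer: $\frac{150045}{11} \approx 13640.0$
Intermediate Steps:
$q{\left(d,I \right)} = -3 + \frac{-103 + I}{-96 + d}$ ($q{\left(d,I \right)} = -3 + \frac{I - 103}{d - 96} = -3 + \frac{-103 + I}{-96 + d}$)
$W{\left(b \right)} = \frac{25 b}{6}$ ($W{\left(b \right)} = \frac{25 b}{-1 - -7} = \frac{25 b}{-1 + 7} = \frac{25 b}{6}$)
$\left(\left(q{\left(74,-61 \right)} + 13247\right) + 33^{2}\right) + W{\left(-168 \right)} = \left(\left(\frac{185 - 61 - 222}{-96 + 74} + 13247\right) + 33^{2}\right) + \frac{25}{6} \left(-168\right) = \left(\left(\frac{185 - 61 - 222}{-22} + 13247\right) + 1089\right) - 700 = \left(\left(\left(- \frac{1}{22}\right) \left(-98\right) + 13247\right) + 1089\right) - 700 = \left(\left(\frac{49}{11} + 13247\right) + 1089\right) - 700 = \left(\frac{145766}{11} + 1089\right) - 700 = \frac{157745}{11} - 700 = \frac{150045}{11}$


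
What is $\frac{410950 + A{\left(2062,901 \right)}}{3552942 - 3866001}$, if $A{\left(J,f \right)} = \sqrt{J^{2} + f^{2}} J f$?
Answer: $- \frac{410950}{313059} - \frac{1857862 \sqrt{5063645}}{313059} \approx -13356.0$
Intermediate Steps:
$A{\left(J,f \right)} = J f \sqrt{J^{2} + f^{2}}$ ($A{\left(J,f \right)} = J \sqrt{J^{2} + f^{2}} f = J f \sqrt{J^{2} + f^{2}}$)
$\frac{410950 + A{\left(2062,901 \right)}}{3552942 - 3866001} = \frac{410950 + 2062 \cdot 901 \sqrt{2062^{2} + 901^{2}}}{3552942 - 3866001} = \frac{410950 + 2062 \cdot 901 \sqrt{4251844 + 811801}}{-313059} = \left(410950 + 2062 \cdot 901 \sqrt{5063645}\right) \left(- \frac{1}{313059}\right) = \left(410950 + 1857862 \sqrt{5063645}\right) \left(- \frac{1}{313059}\right) = - \frac{410950}{313059} - \frac{1857862 \sqrt{5063645}}{313059}$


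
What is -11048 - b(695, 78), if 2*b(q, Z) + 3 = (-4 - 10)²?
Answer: -22289/2 ≈ -11145.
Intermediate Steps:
b(q, Z) = 193/2 (b(q, Z) = -3/2 + (-4 - 10)²/2 = -3/2 + (½)*(-14)² = -3/2 + (½)*196 = -3/2 + 98 = 193/2)
-11048 - b(695, 78) = -11048 - 1*193/2 = -11048 - 193/2 = -22289/2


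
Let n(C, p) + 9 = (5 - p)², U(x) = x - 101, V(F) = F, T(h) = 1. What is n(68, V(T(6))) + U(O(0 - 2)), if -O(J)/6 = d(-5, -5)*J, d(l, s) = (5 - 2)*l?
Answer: -274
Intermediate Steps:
d(l, s) = 3*l
O(J) = 90*J (O(J) = -6*3*(-5)*J = -(-90)*J = 90*J)
U(x) = -101 + x
n(C, p) = -9 + (5 - p)²
n(68, V(T(6))) + U(O(0 - 2)) = (-9 + (-5 + 1)²) + (-101 + 90*(0 - 2)) = (-9 + (-4)²) + (-101 + 90*(-2)) = (-9 + 16) + (-101 - 180) = 7 - 281 = -274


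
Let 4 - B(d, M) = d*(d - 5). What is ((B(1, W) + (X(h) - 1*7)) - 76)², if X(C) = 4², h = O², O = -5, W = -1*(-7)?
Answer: 3481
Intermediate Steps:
W = 7
B(d, M) = 4 - d*(-5 + d) (B(d, M) = 4 - d*(d - 5) = 4 - d*(-5 + d))
h = 25 (h = (-5)² = 25)
X(C) = 16
((B(1, W) + (X(h) - 1*7)) - 76)² = (((4 - 1*1² + 5*1) + (16 - 1*7)) - 76)² = (((4 - 1*1 + 5) + (16 - 7)) - 76)² = (((4 - 1 + 5) + 9) - 76)² = ((8 + 9) - 76)² = (17 - 76)² = (-59)² = 3481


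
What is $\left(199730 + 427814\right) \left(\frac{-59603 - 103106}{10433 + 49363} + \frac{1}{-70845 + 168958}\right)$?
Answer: $- \frac{2504498032248406}{1466691237} \approx -1.7076 \cdot 10^{6}$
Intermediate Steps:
$\left(199730 + 427814\right) \left(\frac{-59603 - 103106}{10433 + 49363} + \frac{1}{-70845 + 168958}\right) = 627544 \left(- \frac{162709}{59796} + \frac{1}{98113}\right) = 627544 \left(- \frac{15963808321}{5866764948}\right) = - \frac{2504498032248406}{1466691237}$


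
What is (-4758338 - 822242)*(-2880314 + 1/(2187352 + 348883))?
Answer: 8153398344181147524/507247 ≈ 1.6074e+13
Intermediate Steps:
(-4758338 - 822242)*(-2880314 + 1/(2187352 + 348883)) = -5580580*(-2880314 + 1/2536235) = -5580580*(-7305153177789/2536235) = 8153398344181147524/507247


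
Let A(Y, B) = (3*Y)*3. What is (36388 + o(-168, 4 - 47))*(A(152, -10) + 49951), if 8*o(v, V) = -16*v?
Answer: 1884638956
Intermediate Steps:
A(Y, B) = 9*Y
o(v, V) = -2*v (o(v, V) = (-16*v)/8 = -2*v)
(36388 + o(-168, 4 - 47))*(A(152, -10) + 49951) = (36388 - 2*(-168))*(9*152 + 49951) = (36388 + 336)*(1368 + 49951) = 36724*51319 = 1884638956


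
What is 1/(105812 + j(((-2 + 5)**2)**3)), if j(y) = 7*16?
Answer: 1/105924 ≈ 9.4407e-6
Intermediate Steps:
j(y) = 112
1/(105812 + j(((-2 + 5)**2)**3)) = 1/(105812 + 112) = 1/105924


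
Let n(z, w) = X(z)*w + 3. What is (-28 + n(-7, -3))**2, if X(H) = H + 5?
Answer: 361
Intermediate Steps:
X(H) = 5 + H
n(z, w) = 3 + w*(5 + z) (n(z, w) = (5 + z)*w + 3 = w*(5 + z) + 3 = 3 + w*(5 + z))
(-28 + n(-7, -3))**2 = (-28 + (3 - 3*(5 - 7)))**2 = (-28 + (3 - 3*(-2)))**2 = (-28 + (3 + 6))**2 = (-28 + 9)**2 = (-19)**2 = 361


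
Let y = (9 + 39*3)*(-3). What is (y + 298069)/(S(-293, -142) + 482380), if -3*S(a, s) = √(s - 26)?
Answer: 107700138435/174517848314 + 297691*I*√42/349035696628 ≈ 0.61713 + 5.5274e-6*I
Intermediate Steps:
S(a, s) = -√(-26 + s)/3 (S(a, s) = -√(s - 26)/3 = -√(-26 + s)/3)
y = -378 (y = (9 + 117)*(-3) = 126*(-3) = -378)
(y + 298069)/(S(-293, -142) + 482380) = (-378 + 298069)/(-√(-26 - 142)/3 + 482380) = 297691/(-2*I*√42/3 + 482380) = 297691/(482380 - 2*I*√42/3)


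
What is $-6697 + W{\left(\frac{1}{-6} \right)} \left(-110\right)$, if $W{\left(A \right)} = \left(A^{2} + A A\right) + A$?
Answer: $- \frac{60163}{9} \approx -6684.8$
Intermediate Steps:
$W{\left(A \right)} = A + 2 A^{2}$ ($W{\left(A \right)} = \left(A^{2} + A^{2}\right) + A = 2 A^{2} + A = A + 2 A^{2}$)
$-6697 + W{\left(\frac{1}{-6} \right)} \left(-110\right) = -6697 + \frac{1 + \frac{2}{-6}}{-6} \left(-110\right) = -6697 + - \frac{1 + 2 \left(- \frac{1}{6}\right)}{6} \left(-110\right) = -6697 + - \frac{1 - \frac{1}{3}}{6} \left(-110\right) = -6697 + \left(- \frac{1}{6}\right) \frac{2}{3} \left(-110\right) = -6697 - - \frac{110}{9} = -6697 + \frac{110}{9} = - \frac{60163}{9}$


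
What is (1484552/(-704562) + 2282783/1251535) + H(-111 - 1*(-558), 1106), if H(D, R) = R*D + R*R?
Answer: 757283912745704393/440892001335 ≈ 1.7176e+6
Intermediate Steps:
H(D, R) = R**2 + D*R (H(D, R) = D*R + R**2 = R**2 + D*R)
(1484552/(-704562) + 2282783/1251535) + H(-111 - 1*(-558), 1106) = (1484552/(-704562) + 2282783/1251535) + 1106*((-111 - 1*(-558)) + 1106) = (1484552*(-1/704562) + 2282783*(1/1251535)) + 1106*((-111 + 558) + 1106) = (-742276/352281 + 2282783/1251535) + 1106*(447 + 1106) = -124803315637/440892001335 + 1106*1553 = -124803315637/440892001335 + 1717618 = 757283912745704393/440892001335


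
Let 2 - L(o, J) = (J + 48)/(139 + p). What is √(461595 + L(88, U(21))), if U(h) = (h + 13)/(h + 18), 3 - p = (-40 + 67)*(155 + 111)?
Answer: √135924439607385/17160 ≈ 679.41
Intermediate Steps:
p = -7179 (p = 3 - (-40 + 67)*(155 + 111) = 3 - 27*266 = 3 - 1*7182 = 3 - 7182 = -7179)
U(h) = (13 + h)/(18 + h)
L(o, J) = 883/440 + J/7040 (L(o, J) = 2 - (J + 48)/(139 - 7179) = 2 - (48 + J)/(-7040) = 2 - (48 + J)*(-1)/7040 = 2 - (-3/440 - J/7040) = 2 + (3/440 + J/7040) = 883/440 + J/7040)
√(461595 + L(88, U(21))) = √(461595 + (883/440 + ((13 + 21)/(18 + 21))/7040)) = √(461595 + (883/440 + (34/39)/7040)) = √(461595 + (883/440 + ((1/39)*34)/7040)) = √(461595 + (883/440 + (1/7040)*(34/39))) = √(461595 + (883/440 + 17/137280)) = √(461595 + 275513/137280) = √(63368037113/137280) = √135924439607385/17160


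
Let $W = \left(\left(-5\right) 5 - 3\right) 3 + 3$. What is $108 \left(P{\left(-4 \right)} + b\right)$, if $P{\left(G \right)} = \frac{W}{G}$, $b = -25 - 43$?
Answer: $-5157$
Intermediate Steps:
$b = -68$
$W = -81$ ($W = \left(-25 - 3\right) 3 + 3 = \left(-28\right) 3 + 3 = -84 + 3 = -81$)
$P{\left(G \right)} = - \frac{81}{G}$
$108 \left(P{\left(-4 \right)} + b\right) = 108 \left(- \frac{81}{-4} - 68\right) = 108 \left(\left(-81\right) \left(- \frac{1}{4}\right) - 68\right) = 108 \left(\frac{81}{4} - 68\right) = 108 \left(- \frac{191}{4}\right) = -5157$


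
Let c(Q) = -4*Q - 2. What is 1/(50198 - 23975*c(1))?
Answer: 1/194048 ≈ 5.1534e-6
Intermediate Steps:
c(Q) = -2 - 4*Q
1/(50198 - 23975*c(1)) = 1/(50198 - 23975*(-2 - 4*1)) = 1/(50198 - 23975*(-2 - 4)) = 1/(50198 - 23975*(-6)) = 1/(50198 + 143850) = 1/194048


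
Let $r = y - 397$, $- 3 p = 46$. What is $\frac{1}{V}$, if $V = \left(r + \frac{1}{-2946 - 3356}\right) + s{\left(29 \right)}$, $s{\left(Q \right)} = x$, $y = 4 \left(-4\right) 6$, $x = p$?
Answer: $- \frac{18906}{9610553} \approx -0.0019672$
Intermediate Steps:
$p = - \frac{46}{3}$ ($p = \left(- \frac{1}{3}\right) 46 = - \frac{46}{3} \approx -15.333$)
$x = - \frac{46}{3} \approx -15.333$
$y = -96$ ($y = \left(-16\right) 6 = -96$)
$s{\left(Q \right)} = - \frac{46}{3}$
$r = -493$ ($r = -96 - 397 = -493$)
$V = - \frac{9610553}{18906}$ ($V = \left(-493 + \frac{1}{-2946 - 3356}\right) - \frac{46}{3} = \left(-493 + \frac{1}{-6302}\right) - \frac{46}{3} = \left(-493 - \frac{1}{6302}\right) - \frac{46}{3} = - \frac{3106887}{6302} - \frac{46}{3} = - \frac{9610553}{18906} \approx -508.33$)
$\frac{1}{V} = \frac{1}{- \frac{9610553}{18906}} = - \frac{18906}{9610553}$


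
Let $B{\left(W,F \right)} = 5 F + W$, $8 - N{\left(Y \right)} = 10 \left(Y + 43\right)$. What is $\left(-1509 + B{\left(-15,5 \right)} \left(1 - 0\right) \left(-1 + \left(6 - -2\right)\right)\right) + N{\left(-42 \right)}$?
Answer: $-1441$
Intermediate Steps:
$N{\left(Y \right)} = -422 - 10 Y$ ($N{\left(Y \right)} = 8 - 10 \left(Y + 43\right) = 8 - 10 \left(43 + Y\right) = 8 - \left(430 + 10 Y\right) = -422 - 10 Y$)
$B{\left(W,F \right)} = W + 5 F$
$\left(-1509 + B{\left(-15,5 \right)} \left(1 - 0\right) \left(-1 + \left(6 - -2\right)\right)\right) + N{\left(-42 \right)} = \left(-1509 + \left(-15 + 5 \cdot 5\right) \left(1 - 0\right) \left(-1 + \left(6 - -2\right)\right)\right) - 2 = \left(-1509 + \left(-15 + 25\right) \left(1 + 0\right) \left(-1 + \left(6 + 2\right)\right)\right) + \left(-422 + 420\right) = \left(-1509 + 10 \cdot 1 \left(-1 + 8\right)\right) - 2 = \left(-1509 + 10 \cdot 1 \cdot 7\right) - 2 = \left(-1509 + 10 \cdot 7\right) - 2 = \left(-1509 + 70\right) - 2 = -1439 - 2 = -1441$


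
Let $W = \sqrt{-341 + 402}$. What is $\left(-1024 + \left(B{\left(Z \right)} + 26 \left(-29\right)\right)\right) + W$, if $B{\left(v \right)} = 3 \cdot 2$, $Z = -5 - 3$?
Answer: $-1772 + \sqrt{61} \approx -1764.2$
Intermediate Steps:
$Z = -8$ ($Z = -5 - 3 = -8$)
$B{\left(v \right)} = 6$
$W = \sqrt{61} \approx 7.8102$
$\left(-1024 + \left(B{\left(Z \right)} + 26 \left(-29\right)\right)\right) + W = \left(-1024 + \left(6 + 26 \left(-29\right)\right)\right) + \sqrt{61} = \left(-1024 + \left(6 - 754\right)\right) + \sqrt{61} = \left(-1024 - 748\right) + \sqrt{61} = -1772 + \sqrt{61}$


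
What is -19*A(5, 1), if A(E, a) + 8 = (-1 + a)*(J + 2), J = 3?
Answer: 152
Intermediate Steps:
A(E, a) = -13 + 5*a (A(E, a) = -8 + (-1 + a)*(3 + 2) = -8 + (-1 + a)*5 = -8 + (-5 + 5*a) = -13 + 5*a)
-19*A(5, 1) = -19*(-13 + 5*1) = -19*(-13 + 5) = -19*(-8) = 152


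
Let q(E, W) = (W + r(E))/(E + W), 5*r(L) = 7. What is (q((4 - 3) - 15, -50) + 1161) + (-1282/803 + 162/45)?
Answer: 59808101/51392 ≈ 1163.8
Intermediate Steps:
r(L) = 7/5 (r(L) = (1/5)*7 = 7/5)
q(E, W) = (7/5 + W)/(E + W) (q(E, W) = (W + 7/5)/(E + W) = (7/5 + W)/(E + W))
(q((4 - 3) - 15, -50) + 1161) + (-1282/803 + 162/45) = ((7/5 - 50)/(((4 - 3) - 15) - 50) + 1161) + (-1282/803 + 162/45) = (-243/5/((1 - 15) - 50) + 1161) + (-1282*1/803 + 162*(1/45)) = (-243/5/(-14 - 50) + 1161) + (-1282/803 + 18/5) = (-243/5/(-64) + 1161) + 8044/4015 = (-1/64*(-243/5) + 1161) + 8044/4015 = (243/320 + 1161) + 8044/4015 = 371763/320 + 8044/4015 = 59808101/51392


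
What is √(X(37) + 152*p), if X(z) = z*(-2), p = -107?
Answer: I*√16338 ≈ 127.82*I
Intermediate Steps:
X(z) = -2*z
√(X(37) + 152*p) = √(-2*37 + 152*(-107)) = √(-74 - 16264) = √(-16338) = I*√16338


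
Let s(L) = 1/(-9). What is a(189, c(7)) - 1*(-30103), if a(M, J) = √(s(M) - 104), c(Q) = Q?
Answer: 30103 + I*√937/3 ≈ 30103.0 + 10.203*I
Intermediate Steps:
s(L) = -⅑
a(M, J) = I*√937/3 (a(M, J) = √(-⅑ - 104) = √(-937/9) = I*√937/3)
a(189, c(7)) - 1*(-30103) = I*√937/3 - 1*(-30103) = I*√937/3 + 30103 = 30103 + I*√937/3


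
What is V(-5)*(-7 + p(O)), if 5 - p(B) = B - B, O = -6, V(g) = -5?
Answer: 10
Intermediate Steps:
p(B) = 5 (p(B) = 5 - (B - B) = 5 - 1*0 = 5 + 0 = 5)
V(-5)*(-7 + p(O)) = -5*(-7 + 5) = -5*(-2) = 10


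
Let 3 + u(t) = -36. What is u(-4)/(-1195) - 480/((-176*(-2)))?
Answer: -17496/13145 ≈ -1.3310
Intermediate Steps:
u(t) = -39 (u(t) = -3 - 36 = -39)
u(-4)/(-1195) - 480/((-176*(-2))) = -39/(-1195) - 480/((-176*(-2))) = -39*(-1/1195) - 480/352 = 39/1195 - 480*1/352 = 39/1195 - 15/11 = -17496/13145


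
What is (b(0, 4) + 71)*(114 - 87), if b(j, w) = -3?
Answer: 1836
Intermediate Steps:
(b(0, 4) + 71)*(114 - 87) = (-3 + 71)*(114 - 87) = 68*27 = 1836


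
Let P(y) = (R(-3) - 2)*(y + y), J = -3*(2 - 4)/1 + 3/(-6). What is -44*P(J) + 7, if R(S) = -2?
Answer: 1943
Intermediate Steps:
J = 11/2 (J = -3*(-2)*1 + 3*(-⅙) = 6*1 - ½ = 6 - ½ = 11/2 ≈ 5.5000)
P(y) = -8*y (P(y) = (-2 - 2)*(y + y) = -8*y)
-44*P(J) + 7 = -(-352)*11/2 + 7 = -44*(-44) + 7 = 1936 + 7 = 1943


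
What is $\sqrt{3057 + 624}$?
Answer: $3 \sqrt{409} \approx 60.671$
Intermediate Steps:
$\sqrt{3057 + 624} = \sqrt{3681} = 3 \sqrt{409}$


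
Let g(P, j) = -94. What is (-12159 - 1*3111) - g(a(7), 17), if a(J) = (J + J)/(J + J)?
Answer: -15176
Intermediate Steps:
a(J) = 1 (a(J) = (2*J)/((2*J)) = (2*J)*(1/(2*J)) = 1)
(-12159 - 1*3111) - g(a(7), 17) = (-12159 - 1*3111) - 1*(-94) = (-12159 - 3111) + 94 = -15270 + 94 = -15176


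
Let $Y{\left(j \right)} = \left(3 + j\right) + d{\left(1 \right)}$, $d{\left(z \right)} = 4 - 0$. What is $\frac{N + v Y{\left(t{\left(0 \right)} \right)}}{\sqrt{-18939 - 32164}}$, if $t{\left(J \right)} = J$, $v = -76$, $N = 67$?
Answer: $\frac{465 i \sqrt{51103}}{51103} \approx 2.057 i$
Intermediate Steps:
$d{\left(z \right)} = 4$ ($d{\left(z \right)} = 4 + 0 = 4$)
$Y{\left(j \right)} = 7 + j$ ($Y{\left(j \right)} = \left(3 + j\right) + 4 = 7 + j$)
$\frac{N + v Y{\left(t{\left(0 \right)} \right)}}{\sqrt{-18939 - 32164}} = \frac{67 - 76 \left(7 + 0\right)}{\sqrt{-18939 - 32164}} = \frac{67 - 532}{\sqrt{-51103}} = \frac{67 - 532}{i \sqrt{51103}} = - 465 \left(- \frac{i \sqrt{51103}}{51103}\right) = \frac{465 i \sqrt{51103}}{51103}$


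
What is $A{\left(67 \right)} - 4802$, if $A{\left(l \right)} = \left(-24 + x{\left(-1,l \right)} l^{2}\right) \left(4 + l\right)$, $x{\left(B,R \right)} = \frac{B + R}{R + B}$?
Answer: $312213$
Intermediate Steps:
$x{\left(B,R \right)} = 1$ ($x{\left(B,R \right)} = \frac{B + R}{B + R} = 1$)
$A{\left(l \right)} = \left(-24 + l^{2}\right) \left(4 + l\right)$ ($A{\left(l \right)} = \left(-24 + 1 l^{2}\right) \left(4 + l\right) = \left(-24 + l^{2}\right) \left(4 + l\right)$)
$A{\left(67 \right)} - 4802 = \left(-96 + 67^{3} - 1608 + 4 \cdot 67^{2}\right) - 4802 = \left(-96 + 300763 - 1608 + 4 \cdot 4489\right) - 4802 = \left(-96 + 300763 - 1608 + 17956\right) - 4802 = 317015 - 4802 = 312213$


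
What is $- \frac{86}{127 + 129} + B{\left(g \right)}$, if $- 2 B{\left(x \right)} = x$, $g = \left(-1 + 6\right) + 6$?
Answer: $- \frac{747}{128} \approx -5.8359$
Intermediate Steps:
$g = 11$ ($g = 5 + 6 = 11$)
$B{\left(x \right)} = - \frac{x}{2}$
$- \frac{86}{127 + 129} + B{\left(g \right)} = - \frac{86}{127 + 129} - \frac{11}{2} = - \frac{86}{256} - \frac{11}{2} = \left(-86\right) \frac{1}{256} - \frac{11}{2} = - \frac{43}{128} - \frac{11}{2} = - \frac{747}{128}$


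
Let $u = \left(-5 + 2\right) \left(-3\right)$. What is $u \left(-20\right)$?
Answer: $-180$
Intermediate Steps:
$u = 9$ ($u = \left(-3\right) \left(-3\right) = 9$)
$u \left(-20\right) = 9 \left(-20\right) = -180$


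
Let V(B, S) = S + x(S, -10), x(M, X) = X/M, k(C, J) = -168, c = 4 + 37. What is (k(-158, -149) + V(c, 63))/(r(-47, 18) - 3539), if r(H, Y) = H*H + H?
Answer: 6625/86751 ≈ 0.076368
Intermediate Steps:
c = 41
r(H, Y) = H + H² (r(H, Y) = H² + H = H + H²)
V(B, S) = S - 10/S
(k(-158, -149) + V(c, 63))/(r(-47, 18) - 3539) = (-168 + (63 - 10/63))/(-47*(1 - 47) - 3539) = (-168 + (63 - 10*1/63))/(-47*(-46) - 3539) = (-168 + (63 - 10/63))/(2162 - 3539) = (-168 + 3959/63)/(-1377) = -6625/63*(-1/1377) = 6625/86751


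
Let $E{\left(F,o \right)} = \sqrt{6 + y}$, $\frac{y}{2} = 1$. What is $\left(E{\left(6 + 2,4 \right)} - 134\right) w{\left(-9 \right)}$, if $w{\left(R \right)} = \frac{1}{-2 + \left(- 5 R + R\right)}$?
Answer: $- \frac{67}{17} + \frac{\sqrt{2}}{17} \approx -3.858$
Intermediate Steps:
$y = 2$ ($y = 2 \cdot 1 = 2$)
$E{\left(F,o \right)} = 2 \sqrt{2}$ ($E{\left(F,o \right)} = \sqrt{6 + 2} = \sqrt{8} = 2 \sqrt{2}$)
$w{\left(R \right)} = \frac{1}{-2 - 4 R}$
$\left(E{\left(6 + 2,4 \right)} - 134\right) w{\left(-9 \right)} = \left(2 \sqrt{2} - 134\right) \left(- \frac{1}{2 + 4 \left(-9\right)}\right) = \left(-134 + 2 \sqrt{2}\right) \left(- \frac{1}{2 - 36}\right) = \left(-134 + 2 \sqrt{2}\right) \left(- \frac{1}{-34}\right) = \left(-134 + 2 \sqrt{2}\right) \left(\left(-1\right) \left(- \frac{1}{34}\right)\right) = \left(-134 + 2 \sqrt{2}\right) \frac{1}{34} = - \frac{67}{17} + \frac{\sqrt{2}}{17}$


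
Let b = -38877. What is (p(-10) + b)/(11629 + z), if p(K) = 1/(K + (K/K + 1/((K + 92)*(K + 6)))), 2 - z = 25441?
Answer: 114804109/40780930 ≈ 2.8151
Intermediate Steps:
z = -25439 (z = 2 - 1*25441 = 2 - 25441 = -25439)
p(K) = 1/(1 + K + 1/((6 + K)*(92 + K))) (p(K) = 1/(K + (1 + 1/((92 + K)*(6 + K)))) = 1/(K + (1 + 1/((6 + K)*(92 + K)))) = 1/(1 + K + 1/((6 + K)*(92 + K))))
(p(-10) + b)/(11629 + z) = ((552 + (-10)² + 98*(-10))/(553 + (-10)³ + 99*(-10)² + 650*(-10)) - 38877)/(11629 - 25439) = ((552 + 100 - 980)/(553 - 1000 + 99*100 - 6500) - 38877)/(-13810) = (-328/(553 - 1000 + 9900 - 6500) - 38877)*(-1/13810) = (-328/2953 - 38877)*(-1/13810) = -114804109/2953*(-1/13810) = 114804109/40780930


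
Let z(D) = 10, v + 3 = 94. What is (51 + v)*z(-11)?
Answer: 1420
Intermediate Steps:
v = 91 (v = -3 + 94 = 91)
(51 + v)*z(-11) = (51 + 91)*10 = 142*10 = 1420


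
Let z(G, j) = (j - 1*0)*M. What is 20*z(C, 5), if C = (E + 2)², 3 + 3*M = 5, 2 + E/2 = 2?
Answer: 200/3 ≈ 66.667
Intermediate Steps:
E = 0 (E = -4 + 2*2 = -4 + 4 = 0)
M = ⅔ (M = -1 + (⅓)*5 = -1 + 5/3 = ⅔ ≈ 0.66667)
C = 4 (C = (0 + 2)² = 2² = 4)
z(G, j) = 2*j/3 (z(G, j) = (j - 1*0)*(⅔) = (j + 0)*(⅔) = j*(⅔) = 2*j/3)
20*z(C, 5) = 20*((⅔)*5) = 20*(10/3) = 200/3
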